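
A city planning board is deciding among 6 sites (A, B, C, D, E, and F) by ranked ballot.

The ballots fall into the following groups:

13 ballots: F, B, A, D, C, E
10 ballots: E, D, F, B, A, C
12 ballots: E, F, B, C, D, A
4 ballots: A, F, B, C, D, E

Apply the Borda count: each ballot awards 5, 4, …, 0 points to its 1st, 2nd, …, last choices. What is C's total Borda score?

45

Borda scores:
  A: 13·3 + 10·1 + 12·0 + 4·5 = 69
  B: 13·4 + 10·2 + 12·3 + 4·3 = 120
  C: 13·1 + 10·0 + 12·2 + 4·2 = 45
  D: 13·2 + 10·4 + 12·1 + 4·1 = 82
  E: 13·0 + 10·5 + 12·5 + 4·0 = 110
  F: 13·5 + 10·3 + 12·4 + 4·4 = 159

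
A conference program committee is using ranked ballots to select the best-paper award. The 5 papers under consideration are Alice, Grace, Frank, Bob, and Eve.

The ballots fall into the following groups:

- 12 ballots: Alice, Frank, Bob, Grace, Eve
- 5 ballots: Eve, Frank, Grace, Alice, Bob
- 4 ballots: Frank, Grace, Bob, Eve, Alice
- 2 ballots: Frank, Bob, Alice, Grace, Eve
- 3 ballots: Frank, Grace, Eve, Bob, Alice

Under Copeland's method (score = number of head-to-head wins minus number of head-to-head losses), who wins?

Pairwise results:
  Alice vs Grace: Alice wins 14–12.
  Alice vs Frank: Frank wins 14–12.
  Alice vs Bob: Alice wins 17–9.
  Alice vs Eve: Alice wins 14–12.
  Grace vs Frank: Frank wins 26–0.
  Grace vs Bob: Bob wins 14–12.
  Grace vs Eve: Grace wins 21–5.
  Frank vs Bob: Frank wins 26–0.
  Frank vs Eve: Frank wins 21–5.
  Bob vs Eve: Bob wins 18–8.
Copeland scores (wins − losses):
  Alice: 3 − 1 = 2
  Grace: 1 − 3 = -2
  Frank: 4 − 0 = 4
  Bob: 2 − 2 = 0
  Eve: 0 − 4 = -4
Frank has the best Copeland score.

Frank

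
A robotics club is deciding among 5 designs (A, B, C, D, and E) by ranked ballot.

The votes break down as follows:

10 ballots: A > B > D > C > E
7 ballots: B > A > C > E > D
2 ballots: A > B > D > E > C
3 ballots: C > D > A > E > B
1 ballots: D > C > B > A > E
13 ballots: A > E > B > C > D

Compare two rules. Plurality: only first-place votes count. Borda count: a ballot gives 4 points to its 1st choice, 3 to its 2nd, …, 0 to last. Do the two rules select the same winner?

Plurality first-place counts: A 25, B 7, C 3, D 1, E 0 → A.
Borda totals: A 128, B 92, C 52, D 37, E 51 → A.
The two rules agree on A.

Yes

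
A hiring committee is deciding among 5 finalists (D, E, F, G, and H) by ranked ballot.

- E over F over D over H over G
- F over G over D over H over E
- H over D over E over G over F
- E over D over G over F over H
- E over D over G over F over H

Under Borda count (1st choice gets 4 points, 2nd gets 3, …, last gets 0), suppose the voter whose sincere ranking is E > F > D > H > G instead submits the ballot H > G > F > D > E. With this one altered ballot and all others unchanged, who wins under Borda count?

Borda totals with the altered ballot: D 12, E 10, F 8, G 11, H 9.
The switch changes the winner from E to D.

D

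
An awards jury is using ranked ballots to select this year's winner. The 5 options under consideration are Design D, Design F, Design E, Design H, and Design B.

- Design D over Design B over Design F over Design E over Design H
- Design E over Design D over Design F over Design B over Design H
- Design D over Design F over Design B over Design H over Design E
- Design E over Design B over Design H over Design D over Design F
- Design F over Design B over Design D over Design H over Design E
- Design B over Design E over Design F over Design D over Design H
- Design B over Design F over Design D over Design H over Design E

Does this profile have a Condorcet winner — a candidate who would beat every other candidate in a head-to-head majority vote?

Head-to-head results (7 voters total):
Design D vs Design F: Design D wins 4–3.
Design D vs Design E: Design D wins 4–3.
Design D vs Design H: Design D wins 6–1.
Design D vs Design B: Design B wins 4–3.
Design F vs Design E: Design F wins 4–3.
Design F vs Design H: Design F wins 6–1.
Design F vs Design B: Design B wins 4–3.
Design E vs Design H: Design E wins 4–3.
Design E vs Design B: Design B wins 5–2.
Design H vs Design B: Design B wins 7–0.
Design B beats each rival — Design D (4–3), Design F (4–3), Design E (5–2), Design H (7–0) — so Design B is the Condorcet winner.

Yes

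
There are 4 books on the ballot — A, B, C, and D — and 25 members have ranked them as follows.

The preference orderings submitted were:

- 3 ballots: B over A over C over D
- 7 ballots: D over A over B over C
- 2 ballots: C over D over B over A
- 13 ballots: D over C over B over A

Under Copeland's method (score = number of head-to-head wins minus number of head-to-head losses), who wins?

Pairwise results:
  A vs B: B wins 18–7.
  A vs C: C wins 15–10.
  A vs D: D wins 22–3.
  B vs C: C wins 15–10.
  B vs D: D wins 22–3.
  C vs D: D wins 20–5.
Copeland scores (wins − losses):
  A: 0 − 3 = -3
  B: 1 − 2 = -1
  C: 2 − 1 = 1
  D: 3 − 0 = 3
D has the best Copeland score.

D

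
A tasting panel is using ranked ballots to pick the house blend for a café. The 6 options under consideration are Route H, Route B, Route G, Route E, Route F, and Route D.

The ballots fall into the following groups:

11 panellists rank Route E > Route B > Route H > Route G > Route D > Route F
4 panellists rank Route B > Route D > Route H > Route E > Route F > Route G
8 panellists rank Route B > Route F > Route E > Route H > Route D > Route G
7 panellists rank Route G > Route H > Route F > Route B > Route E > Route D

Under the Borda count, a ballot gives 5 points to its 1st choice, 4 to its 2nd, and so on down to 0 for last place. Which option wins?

Route B

Borda scores:
  Route H: 11·3 + 4·3 + 8·2 + 7·4 = 89
  Route B: 11·4 + 4·5 + 8·5 + 7·2 = 118
  Route G: 11·2 + 4·0 + 8·0 + 7·5 = 57
  Route E: 11·5 + 4·2 + 8·3 + 7·1 = 94
  Route F: 11·0 + 4·1 + 8·4 + 7·3 = 57
  Route D: 11·1 + 4·4 + 8·1 + 7·0 = 35
Route B has the highest total.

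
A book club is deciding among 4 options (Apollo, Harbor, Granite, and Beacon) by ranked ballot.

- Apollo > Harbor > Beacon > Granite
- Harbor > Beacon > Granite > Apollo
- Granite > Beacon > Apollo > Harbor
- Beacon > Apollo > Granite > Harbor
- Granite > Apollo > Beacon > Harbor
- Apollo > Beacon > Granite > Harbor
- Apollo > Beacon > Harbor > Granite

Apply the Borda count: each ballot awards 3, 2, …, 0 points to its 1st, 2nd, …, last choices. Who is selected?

Apollo

Borda scores:
  Apollo: 3 + 0 + 1 + 2 + 2 + 3 + 3 = 14
  Harbor: 2 + 3 + 0 + 0 + 0 + 0 + 1 = 6
  Granite: 0 + 1 + 3 + 1 + 3 + 1 + 0 = 9
  Beacon: 1 + 2 + 2 + 3 + 1 + 2 + 2 = 13
Apollo has the highest total.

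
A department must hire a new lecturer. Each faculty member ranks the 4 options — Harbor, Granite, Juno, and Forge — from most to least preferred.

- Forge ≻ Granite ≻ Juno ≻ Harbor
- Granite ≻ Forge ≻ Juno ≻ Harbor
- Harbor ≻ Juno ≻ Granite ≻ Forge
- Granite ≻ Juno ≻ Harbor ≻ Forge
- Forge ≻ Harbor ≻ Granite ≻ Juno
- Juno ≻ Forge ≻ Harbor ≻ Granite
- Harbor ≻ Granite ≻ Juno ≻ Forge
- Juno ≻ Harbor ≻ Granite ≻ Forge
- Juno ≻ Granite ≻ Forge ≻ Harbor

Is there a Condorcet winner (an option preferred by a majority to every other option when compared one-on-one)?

No

Head-to-head results (9 voters total):
Harbor vs Granite: Harbor wins 5–4.
Harbor vs Juno: Juno wins 6–3.
Harbor vs Forge: Forge wins 5–4.
Granite vs Juno: Granite wins 5–4.
Granite vs Forge: Granite wins 6–3.
Juno vs Forge: Juno wins 6–3.
No candidate beats all others: Harbor beats Granite beats Juno beats Harbor, a majority cycle.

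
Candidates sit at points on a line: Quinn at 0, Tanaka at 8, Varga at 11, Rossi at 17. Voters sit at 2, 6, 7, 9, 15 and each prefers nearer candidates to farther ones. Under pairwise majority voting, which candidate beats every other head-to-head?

Tanaka

With single-peaked preferences on a line, the Condorcet winner is the candidate closest to the median voter.
The median voter (position 7) is closest to Tanaka at 8.
Check: Tanaka vs Varga — voters closer to Tanaka: 4 of 5.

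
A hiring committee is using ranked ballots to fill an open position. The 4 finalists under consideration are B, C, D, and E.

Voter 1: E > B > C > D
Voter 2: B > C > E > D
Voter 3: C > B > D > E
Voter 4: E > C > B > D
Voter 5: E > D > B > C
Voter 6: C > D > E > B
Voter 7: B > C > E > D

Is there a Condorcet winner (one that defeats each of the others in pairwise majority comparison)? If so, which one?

There is no Condorcet winner

Head-to-head results (7 voters total):
B vs C: B wins 4–3.
B vs D: B wins 5–2.
B vs E: E wins 4–3.
C vs D: C wins 6–1.
C vs E: C wins 4–3.
D vs E: E wins 5–2.
No candidate beats all others: B beats C beats E beats B, a majority cycle.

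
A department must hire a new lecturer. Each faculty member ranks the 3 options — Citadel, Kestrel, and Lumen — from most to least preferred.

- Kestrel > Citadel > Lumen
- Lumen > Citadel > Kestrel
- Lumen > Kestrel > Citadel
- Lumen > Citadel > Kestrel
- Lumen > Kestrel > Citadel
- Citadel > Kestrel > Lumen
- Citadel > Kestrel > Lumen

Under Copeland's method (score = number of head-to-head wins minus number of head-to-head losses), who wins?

Pairwise results:
  Citadel vs Kestrel: Citadel wins 4–3.
  Citadel vs Lumen: Lumen wins 4–3.
  Kestrel vs Lumen: Lumen wins 4–3.
Copeland scores (wins − losses):
  Citadel: 1 − 1 = 0
  Kestrel: 0 − 2 = -2
  Lumen: 2 − 0 = 2
Lumen has the best Copeland score.

Lumen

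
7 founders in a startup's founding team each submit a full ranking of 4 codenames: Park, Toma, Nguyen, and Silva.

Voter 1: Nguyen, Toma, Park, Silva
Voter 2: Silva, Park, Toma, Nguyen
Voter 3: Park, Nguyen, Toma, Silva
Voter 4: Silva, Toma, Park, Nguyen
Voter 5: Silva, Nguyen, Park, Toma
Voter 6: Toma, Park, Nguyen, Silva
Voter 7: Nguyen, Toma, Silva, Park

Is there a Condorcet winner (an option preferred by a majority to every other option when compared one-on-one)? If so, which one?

There is no Condorcet winner

Head-to-head results (7 voters total):
Park vs Toma: Toma wins 4–3.
Park vs Nguyen: Park wins 4–3.
Park vs Silva: Silva wins 4–3.
Toma vs Nguyen: Nguyen wins 4–3.
Toma vs Silva: Toma wins 4–3.
Nguyen vs Silva: Nguyen wins 4–3.
No candidate beats all others: Park beats Nguyen beats Toma beats Park, a majority cycle.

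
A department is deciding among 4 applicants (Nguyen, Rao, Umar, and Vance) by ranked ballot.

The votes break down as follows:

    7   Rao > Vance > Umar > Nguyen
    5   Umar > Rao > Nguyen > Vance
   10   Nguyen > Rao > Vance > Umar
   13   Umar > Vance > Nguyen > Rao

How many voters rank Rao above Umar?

17

Ballots ranking Rao above Umar: 7+10 = 17.
Ballots ranking Umar above Rao: 5+13 = 18.
So 17 of 35 voters prefer Rao to Umar.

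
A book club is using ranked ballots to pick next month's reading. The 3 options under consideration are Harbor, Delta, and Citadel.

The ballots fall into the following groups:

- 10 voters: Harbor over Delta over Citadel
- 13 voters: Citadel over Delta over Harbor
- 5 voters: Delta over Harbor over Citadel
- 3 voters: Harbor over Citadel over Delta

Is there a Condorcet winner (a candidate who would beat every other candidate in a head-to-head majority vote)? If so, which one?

There is no Condorcet winner

Head-to-head results (31 voters total):
Harbor vs Delta: Delta wins 18–13.
Harbor vs Citadel: Harbor wins 18–13.
Delta vs Citadel: Citadel wins 16–15.
No candidate beats all others: Harbor beats Citadel beats Delta beats Harbor, a majority cycle.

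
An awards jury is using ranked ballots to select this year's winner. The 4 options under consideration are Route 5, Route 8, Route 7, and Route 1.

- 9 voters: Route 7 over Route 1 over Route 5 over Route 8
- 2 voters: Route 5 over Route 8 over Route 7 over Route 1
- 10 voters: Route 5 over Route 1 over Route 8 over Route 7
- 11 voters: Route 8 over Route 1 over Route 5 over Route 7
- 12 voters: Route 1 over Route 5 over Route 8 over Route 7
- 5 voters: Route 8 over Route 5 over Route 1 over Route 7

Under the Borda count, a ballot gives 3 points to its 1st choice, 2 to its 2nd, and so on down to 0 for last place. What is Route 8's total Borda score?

74

Borda scores:
  Route 5: 9·1 + 2·3 + 10·3 + 11·1 + 12·2 + 5·2 = 90
  Route 8: 9·0 + 2·2 + 10·1 + 11·3 + 12·1 + 5·3 = 74
  Route 7: 9·3 + 2·1 + 10·0 + 11·0 + 12·0 + 5·0 = 29
  Route 1: 9·2 + 2·0 + 10·2 + 11·2 + 12·3 + 5·1 = 101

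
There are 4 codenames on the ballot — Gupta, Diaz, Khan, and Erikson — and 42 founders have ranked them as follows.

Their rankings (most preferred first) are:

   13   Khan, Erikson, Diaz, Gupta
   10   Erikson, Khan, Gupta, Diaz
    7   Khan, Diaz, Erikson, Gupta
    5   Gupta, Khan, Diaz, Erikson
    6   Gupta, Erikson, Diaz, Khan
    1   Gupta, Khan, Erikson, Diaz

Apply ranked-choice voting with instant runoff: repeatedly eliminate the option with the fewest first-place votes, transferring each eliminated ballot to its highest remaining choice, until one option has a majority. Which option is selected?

Round 1: Khan 20, Gupta 12, Erikson 10, Diaz 0. Diaz has the fewest and is eliminated.
Round 2: Khan 20, Gupta 12, Erikson 10. Erikson has the fewest and is eliminated.
Round 3: Khan 30, Gupta 12. Khan has a majority.

Khan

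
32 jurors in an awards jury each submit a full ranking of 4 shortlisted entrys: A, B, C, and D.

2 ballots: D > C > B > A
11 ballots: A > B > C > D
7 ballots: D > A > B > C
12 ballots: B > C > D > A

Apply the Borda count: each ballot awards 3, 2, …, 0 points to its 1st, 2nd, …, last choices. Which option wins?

Borda scores:
  A: 2·0 + 11·3 + 7·2 + 12·0 = 47
  B: 2·1 + 11·2 + 7·1 + 12·3 = 67
  C: 2·2 + 11·1 + 7·0 + 12·2 = 39
  D: 2·3 + 11·0 + 7·3 + 12·1 = 39
B has the highest total.

B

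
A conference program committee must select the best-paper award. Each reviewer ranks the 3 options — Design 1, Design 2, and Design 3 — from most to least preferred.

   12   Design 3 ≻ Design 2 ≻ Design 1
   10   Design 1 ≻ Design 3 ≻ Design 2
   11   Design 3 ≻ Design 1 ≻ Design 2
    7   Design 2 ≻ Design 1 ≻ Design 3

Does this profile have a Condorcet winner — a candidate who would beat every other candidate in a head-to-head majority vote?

Head-to-head results (40 voters total):
Design 1 vs Design 2: Design 1 wins 21–19.
Design 1 vs Design 3: Design 3 wins 23–17.
Design 2 vs Design 3: Design 3 wins 33–7.
Design 3 beats each rival — Design 1 (23–17), Design 2 (33–7) — so Design 3 is the Condorcet winner.

Yes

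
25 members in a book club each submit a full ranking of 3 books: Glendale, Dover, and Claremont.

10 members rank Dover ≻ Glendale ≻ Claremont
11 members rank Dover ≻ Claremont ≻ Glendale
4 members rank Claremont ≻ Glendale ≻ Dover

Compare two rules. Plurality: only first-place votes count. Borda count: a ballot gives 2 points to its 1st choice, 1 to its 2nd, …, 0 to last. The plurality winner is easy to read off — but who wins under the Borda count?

Dover

Plurality first-place counts: Glendale 0, Dover 21, Claremont 4 → Dover.
Borda totals: Glendale 14, Dover 42, Claremont 19 → Dover.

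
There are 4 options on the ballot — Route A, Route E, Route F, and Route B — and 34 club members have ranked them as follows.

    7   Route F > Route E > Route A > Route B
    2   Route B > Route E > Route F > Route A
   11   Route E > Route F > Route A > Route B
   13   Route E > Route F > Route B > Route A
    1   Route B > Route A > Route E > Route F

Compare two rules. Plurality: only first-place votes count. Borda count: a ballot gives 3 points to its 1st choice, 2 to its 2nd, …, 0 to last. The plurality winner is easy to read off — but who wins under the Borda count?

Plurality first-place counts: Route A 0, Route E 24, Route F 7, Route B 3 → Route E.
Borda totals: Route A 20, Route E 91, Route F 71, Route B 22 → Route E.

Route E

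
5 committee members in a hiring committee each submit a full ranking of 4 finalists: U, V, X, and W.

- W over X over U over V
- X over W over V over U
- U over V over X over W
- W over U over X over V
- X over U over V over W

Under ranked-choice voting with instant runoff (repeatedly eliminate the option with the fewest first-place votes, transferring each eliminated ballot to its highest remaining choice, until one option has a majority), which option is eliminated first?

Round 1: X 2, W 2, U 1, V 0. V has the fewest and is eliminated.
Round 2: X 2, W 2, U 1. U has the fewest and is eliminated.
Round 3: X 3, W 2. X has a majority.

V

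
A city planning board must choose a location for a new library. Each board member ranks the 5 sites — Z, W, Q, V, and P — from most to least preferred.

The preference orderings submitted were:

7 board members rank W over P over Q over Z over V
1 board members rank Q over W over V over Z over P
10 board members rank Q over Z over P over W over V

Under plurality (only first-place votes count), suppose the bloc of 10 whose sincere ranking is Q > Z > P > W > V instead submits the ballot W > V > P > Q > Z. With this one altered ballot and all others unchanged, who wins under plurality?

First-place totals with the altered ballot: Z 0, W 17, Q 1, V 0, P 0.
The switch changes the winner from Q to W.

W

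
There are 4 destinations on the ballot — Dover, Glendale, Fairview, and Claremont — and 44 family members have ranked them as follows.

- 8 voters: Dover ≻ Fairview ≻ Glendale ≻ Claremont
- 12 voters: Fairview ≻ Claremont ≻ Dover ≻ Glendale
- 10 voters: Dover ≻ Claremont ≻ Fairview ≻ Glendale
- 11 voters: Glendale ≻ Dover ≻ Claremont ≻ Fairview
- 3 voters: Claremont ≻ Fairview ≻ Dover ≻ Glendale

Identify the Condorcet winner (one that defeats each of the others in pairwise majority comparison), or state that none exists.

Dover

Head-to-head results (44 voters total):
Dover vs Glendale: Dover wins 33–11.
Dover vs Fairview: Dover wins 29–15.
Dover vs Claremont: Dover wins 29–15.
Glendale vs Fairview: Fairview wins 33–11.
Glendale vs Claremont: Claremont wins 25–19.
Fairview vs Claremont: Claremont wins 24–20.
Dover beats each rival — Glendale (33–11), Fairview (29–15), Claremont (29–15) — so Dover is the Condorcet winner.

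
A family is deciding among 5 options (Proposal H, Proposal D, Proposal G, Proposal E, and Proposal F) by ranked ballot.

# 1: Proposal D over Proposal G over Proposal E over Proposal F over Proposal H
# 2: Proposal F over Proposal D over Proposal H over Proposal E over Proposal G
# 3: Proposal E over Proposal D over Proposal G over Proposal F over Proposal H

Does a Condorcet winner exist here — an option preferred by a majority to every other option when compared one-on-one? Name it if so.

Head-to-head results (3 voters total):
Proposal H vs Proposal D: Proposal D wins 3–0.
Proposal H vs Proposal G: Proposal G wins 2–1.
Proposal H vs Proposal E: Proposal E wins 2–1.
Proposal H vs Proposal F: Proposal F wins 3–0.
Proposal D vs Proposal G: Proposal D wins 3–0.
Proposal D vs Proposal E: Proposal D wins 2–1.
Proposal D vs Proposal F: Proposal D wins 2–1.
Proposal G vs Proposal E: Proposal E wins 2–1.
Proposal G vs Proposal F: Proposal G wins 2–1.
Proposal E vs Proposal F: Proposal E wins 2–1.
Proposal D beats each rival — Proposal H (3–0), Proposal G (3–0), Proposal E (2–1), Proposal F (2–1) — so Proposal D is the Condorcet winner.

Proposal D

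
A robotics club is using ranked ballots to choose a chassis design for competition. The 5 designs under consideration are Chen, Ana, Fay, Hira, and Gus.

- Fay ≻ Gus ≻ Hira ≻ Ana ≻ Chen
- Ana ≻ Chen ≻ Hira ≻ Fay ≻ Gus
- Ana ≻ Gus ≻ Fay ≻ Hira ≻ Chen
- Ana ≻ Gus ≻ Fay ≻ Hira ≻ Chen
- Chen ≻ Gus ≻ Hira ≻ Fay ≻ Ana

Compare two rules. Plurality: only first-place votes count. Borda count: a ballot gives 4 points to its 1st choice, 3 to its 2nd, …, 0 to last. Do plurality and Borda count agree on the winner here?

Yes

Plurality first-place counts: Chen 1, Ana 3, Fay 1, Hira 0, Gus 0 → Ana.
Borda totals: Chen 7, Ana 13, Fay 10, Hira 8, Gus 12 → Ana.
The two rules agree on Ana.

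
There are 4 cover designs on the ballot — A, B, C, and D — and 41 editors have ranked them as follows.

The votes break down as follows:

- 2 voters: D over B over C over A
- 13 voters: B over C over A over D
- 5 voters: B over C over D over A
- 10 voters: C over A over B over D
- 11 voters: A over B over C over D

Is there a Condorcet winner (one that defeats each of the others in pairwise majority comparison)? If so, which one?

There is no Condorcet winner

Head-to-head results (41 voters total):
A vs B: A wins 21–20.
A vs C: C wins 30–11.
A vs D: A wins 34–7.
B vs C: B wins 31–10.
B vs D: B wins 39–2.
C vs D: C wins 39–2.
No candidate beats all others: A beats B beats C beats A, a majority cycle.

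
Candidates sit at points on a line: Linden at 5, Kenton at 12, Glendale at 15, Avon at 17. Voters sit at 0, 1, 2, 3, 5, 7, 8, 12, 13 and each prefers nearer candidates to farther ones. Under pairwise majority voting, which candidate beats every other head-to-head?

With single-peaked preferences on a line, the Condorcet winner is the candidate closest to the median voter.
The median voter (position 5) is closest to Linden at 5.
Check: Linden vs Kenton — voters closer to Linden: 7 of 9.

Linden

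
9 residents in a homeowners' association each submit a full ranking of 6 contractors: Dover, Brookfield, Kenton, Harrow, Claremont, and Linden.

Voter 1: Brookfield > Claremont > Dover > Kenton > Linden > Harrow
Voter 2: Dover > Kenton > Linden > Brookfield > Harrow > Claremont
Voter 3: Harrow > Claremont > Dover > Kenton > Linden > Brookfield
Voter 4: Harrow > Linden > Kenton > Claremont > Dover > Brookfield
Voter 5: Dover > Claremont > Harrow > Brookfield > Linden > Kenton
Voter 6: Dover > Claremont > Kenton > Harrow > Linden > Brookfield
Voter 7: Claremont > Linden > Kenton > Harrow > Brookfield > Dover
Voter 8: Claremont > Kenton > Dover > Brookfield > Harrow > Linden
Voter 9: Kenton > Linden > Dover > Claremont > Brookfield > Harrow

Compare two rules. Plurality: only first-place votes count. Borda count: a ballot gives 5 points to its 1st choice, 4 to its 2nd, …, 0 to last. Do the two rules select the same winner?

Plurality first-place counts: Dover 3, Brookfield 1, Kenton 1, Harrow 2, Claremont 2, Linden 0 → Dover.
Borda totals: Dover 28, Brookfield 13, Kenton 26, Harrow 19, Claremont 30, Linden 19 → Claremont.
The two rules disagree: plurality picks Dover, Borda picks Claremont.

No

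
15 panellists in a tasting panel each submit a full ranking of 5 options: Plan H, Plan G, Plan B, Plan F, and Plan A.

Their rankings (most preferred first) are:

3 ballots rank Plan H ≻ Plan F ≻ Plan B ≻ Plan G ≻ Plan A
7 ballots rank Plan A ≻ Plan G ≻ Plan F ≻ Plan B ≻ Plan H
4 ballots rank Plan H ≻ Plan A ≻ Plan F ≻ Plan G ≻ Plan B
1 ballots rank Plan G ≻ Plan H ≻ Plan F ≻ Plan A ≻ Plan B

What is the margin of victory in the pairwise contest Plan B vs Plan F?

Ballots ranking Plan B above Plan F: 0.
Ballots ranking Plan F above Plan B: 3+7+4+1 = 15.
Plan F wins 15–0, a margin of 15.

15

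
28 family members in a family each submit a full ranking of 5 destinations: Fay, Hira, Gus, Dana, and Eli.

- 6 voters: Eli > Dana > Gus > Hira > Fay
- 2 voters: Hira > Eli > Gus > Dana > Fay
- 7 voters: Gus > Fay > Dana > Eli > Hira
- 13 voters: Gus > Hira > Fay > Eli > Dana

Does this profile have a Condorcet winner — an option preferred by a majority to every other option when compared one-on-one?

Yes

Head-to-head results (28 voters total):
Fay vs Hira: Hira wins 21–7.
Fay vs Gus: Gus wins 28–0.
Fay vs Dana: Fay wins 20–8.
Fay vs Eli: Fay wins 20–8.
Hira vs Gus: Gus wins 26–2.
Hira vs Dana: Hira wins 15–13.
Hira vs Eli: Hira wins 15–13.
Gus vs Dana: Gus wins 22–6.
Gus vs Eli: Gus wins 20–8.
Dana vs Eli: Eli wins 21–7.
Gus beats each rival — Fay (28–0), Hira (26–2), Dana (22–6), Eli (20–8) — so Gus is the Condorcet winner.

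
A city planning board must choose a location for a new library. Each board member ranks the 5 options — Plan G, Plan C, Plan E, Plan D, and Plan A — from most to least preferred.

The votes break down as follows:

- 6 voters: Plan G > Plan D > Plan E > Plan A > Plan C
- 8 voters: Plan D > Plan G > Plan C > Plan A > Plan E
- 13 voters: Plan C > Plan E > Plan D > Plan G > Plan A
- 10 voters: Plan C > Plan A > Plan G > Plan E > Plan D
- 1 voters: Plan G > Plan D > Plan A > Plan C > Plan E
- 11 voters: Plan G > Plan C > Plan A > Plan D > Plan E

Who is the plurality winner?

Plan C

First-place vote totals:
  Plan G: 18
  Plan C: 23
  Plan E: 0
  Plan D: 8
  Plan A: 0
Plan C has the most first-place votes.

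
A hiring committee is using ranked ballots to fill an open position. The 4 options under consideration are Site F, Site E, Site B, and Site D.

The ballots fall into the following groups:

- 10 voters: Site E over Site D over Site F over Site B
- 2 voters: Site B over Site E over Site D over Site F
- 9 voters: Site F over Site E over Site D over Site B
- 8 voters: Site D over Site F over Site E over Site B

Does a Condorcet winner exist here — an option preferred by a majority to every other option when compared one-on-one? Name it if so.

Head-to-head results (29 voters total):
Site F vs Site E: Site F wins 17–12.
Site F vs Site B: Site F wins 27–2.
Site F vs Site D: Site D wins 20–9.
Site E vs Site B: Site E wins 27–2.
Site E vs Site D: Site E wins 21–8.
Site B vs Site D: Site D wins 27–2.
No candidate beats all others: Site F beats Site E beats Site D beats Site F, a majority cycle.

No Condorcet winner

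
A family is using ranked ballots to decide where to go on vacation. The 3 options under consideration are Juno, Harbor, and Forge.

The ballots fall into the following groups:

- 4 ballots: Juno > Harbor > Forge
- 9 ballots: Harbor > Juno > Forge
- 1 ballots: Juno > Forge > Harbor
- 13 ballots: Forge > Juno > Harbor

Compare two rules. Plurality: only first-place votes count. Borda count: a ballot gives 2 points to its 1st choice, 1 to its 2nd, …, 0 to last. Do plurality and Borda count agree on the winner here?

Plurality first-place counts: Juno 5, Harbor 9, Forge 13 → Forge.
Borda totals: Juno 32, Harbor 22, Forge 27 → Juno.
The two rules disagree: plurality picks Forge, Borda picks Juno.

No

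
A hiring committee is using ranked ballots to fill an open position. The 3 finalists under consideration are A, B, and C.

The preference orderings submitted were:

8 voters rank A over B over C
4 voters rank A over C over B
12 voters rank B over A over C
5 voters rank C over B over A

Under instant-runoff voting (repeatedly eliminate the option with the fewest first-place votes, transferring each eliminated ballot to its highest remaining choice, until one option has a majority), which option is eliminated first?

Round 1: A 12, B 12, C 5. C has the fewest and is eliminated.
Round 2: B 17, A 12. B has a majority.

C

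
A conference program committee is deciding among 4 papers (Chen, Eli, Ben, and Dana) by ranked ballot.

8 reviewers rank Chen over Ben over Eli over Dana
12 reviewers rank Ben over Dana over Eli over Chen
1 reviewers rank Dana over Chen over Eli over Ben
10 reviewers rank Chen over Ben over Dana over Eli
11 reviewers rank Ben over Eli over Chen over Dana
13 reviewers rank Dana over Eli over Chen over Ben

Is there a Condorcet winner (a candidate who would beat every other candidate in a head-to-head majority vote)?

Head-to-head results (55 voters total):
Chen vs Eli: Eli wins 36–19.
Chen vs Ben: Chen wins 32–23.
Chen vs Dana: Chen wins 29–26.
Eli vs Ben: Ben wins 41–14.
Eli vs Dana: Dana wins 36–19.
Ben vs Dana: Ben wins 41–14.
No candidate beats all others: Chen beats Ben beats Eli beats Chen, a majority cycle.

No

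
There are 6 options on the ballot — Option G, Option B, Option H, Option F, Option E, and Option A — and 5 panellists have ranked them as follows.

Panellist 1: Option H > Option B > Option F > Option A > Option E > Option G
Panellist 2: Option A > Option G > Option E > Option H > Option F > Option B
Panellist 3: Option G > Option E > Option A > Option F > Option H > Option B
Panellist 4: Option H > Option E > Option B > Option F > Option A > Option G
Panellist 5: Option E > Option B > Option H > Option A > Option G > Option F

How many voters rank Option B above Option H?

1

Ballots ranking Option B above Option H: 1.
Ballots ranking Option H above Option B: 4.
So 1 of 5 voters prefer Option B to Option H.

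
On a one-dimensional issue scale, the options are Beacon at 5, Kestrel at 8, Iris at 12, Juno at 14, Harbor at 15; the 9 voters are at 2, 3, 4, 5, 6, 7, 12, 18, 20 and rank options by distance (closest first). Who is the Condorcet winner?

With single-peaked preferences on a line, the Condorcet winner is the candidate closest to the median voter.
The median voter (position 6) is closest to Beacon at 5.
Check: Beacon vs Harbor — voters closer to Beacon: 6 of 9.

Beacon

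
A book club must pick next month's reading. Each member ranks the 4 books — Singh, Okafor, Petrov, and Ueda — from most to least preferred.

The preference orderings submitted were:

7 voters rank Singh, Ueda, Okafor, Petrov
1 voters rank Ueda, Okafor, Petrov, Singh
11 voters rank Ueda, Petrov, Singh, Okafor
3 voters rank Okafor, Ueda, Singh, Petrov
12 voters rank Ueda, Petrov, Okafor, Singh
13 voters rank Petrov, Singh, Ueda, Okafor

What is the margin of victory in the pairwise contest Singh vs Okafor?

Ballots ranking Singh above Okafor: 7+11+13 = 31.
Ballots ranking Okafor above Singh: 1+3+12 = 16.
Singh wins 31–16, a margin of 15.

15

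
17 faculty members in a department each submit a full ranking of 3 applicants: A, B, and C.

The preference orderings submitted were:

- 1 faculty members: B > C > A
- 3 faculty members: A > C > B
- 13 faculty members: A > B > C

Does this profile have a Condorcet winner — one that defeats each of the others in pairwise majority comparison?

Yes

Head-to-head results (17 voters total):
A vs B: A wins 16–1.
A vs C: A wins 16–1.
B vs C: B wins 14–3.
A beats each rival — B (16–1), C (16–1) — so A is the Condorcet winner.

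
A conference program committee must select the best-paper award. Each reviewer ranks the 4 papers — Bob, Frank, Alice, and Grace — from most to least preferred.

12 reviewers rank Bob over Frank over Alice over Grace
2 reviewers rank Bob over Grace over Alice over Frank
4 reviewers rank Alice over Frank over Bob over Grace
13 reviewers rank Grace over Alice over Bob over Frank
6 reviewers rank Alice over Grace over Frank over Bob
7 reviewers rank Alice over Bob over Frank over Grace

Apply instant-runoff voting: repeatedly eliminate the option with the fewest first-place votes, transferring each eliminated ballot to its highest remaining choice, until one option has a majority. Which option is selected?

Alice

Round 1: Alice 17, Bob 14, Grace 13, Frank 0. Frank has the fewest and is eliminated.
Round 2: Alice 17, Bob 14, Grace 13. Grace has the fewest and is eliminated.
Round 3: Alice 30, Bob 14. Alice has a majority.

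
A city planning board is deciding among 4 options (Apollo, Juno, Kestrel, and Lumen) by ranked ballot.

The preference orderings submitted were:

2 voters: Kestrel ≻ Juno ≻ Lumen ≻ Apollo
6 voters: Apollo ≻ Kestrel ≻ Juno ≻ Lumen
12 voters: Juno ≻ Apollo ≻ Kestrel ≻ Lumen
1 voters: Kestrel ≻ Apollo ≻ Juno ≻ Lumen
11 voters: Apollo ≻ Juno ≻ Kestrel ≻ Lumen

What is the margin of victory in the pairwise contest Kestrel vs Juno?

Ballots ranking Kestrel above Juno: 2+6+1 = 9.
Ballots ranking Juno above Kestrel: 12+11 = 23.
Juno wins 23–9, a margin of 14.

14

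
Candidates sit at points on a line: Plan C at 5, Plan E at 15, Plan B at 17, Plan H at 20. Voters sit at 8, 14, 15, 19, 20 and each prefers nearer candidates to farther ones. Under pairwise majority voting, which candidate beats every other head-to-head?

With single-peaked preferences on a line, the Condorcet winner is the candidate closest to the median voter.
The median voter (position 15) is closest to Plan E at 15.
Check: Plan E vs Plan C — voters closer to Plan E: 4 of 5.

Plan E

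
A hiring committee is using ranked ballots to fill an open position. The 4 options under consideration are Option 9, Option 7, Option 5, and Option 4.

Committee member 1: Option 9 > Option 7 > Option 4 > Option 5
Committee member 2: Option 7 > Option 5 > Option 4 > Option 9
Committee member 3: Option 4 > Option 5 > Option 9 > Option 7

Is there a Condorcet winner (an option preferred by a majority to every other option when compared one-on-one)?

No

Head-to-head results (3 voters total):
Option 9 vs Option 7: Option 9 wins 2–1.
Option 9 vs Option 5: Option 5 wins 2–1.
Option 9 vs Option 4: Option 4 wins 2–1.
Option 7 vs Option 5: Option 7 wins 2–1.
Option 7 vs Option 4: Option 7 wins 2–1.
Option 5 vs Option 4: Option 4 wins 2–1.
No candidate beats all others: Option 9 beats Option 7 beats Option 5 beats Option 9, a majority cycle.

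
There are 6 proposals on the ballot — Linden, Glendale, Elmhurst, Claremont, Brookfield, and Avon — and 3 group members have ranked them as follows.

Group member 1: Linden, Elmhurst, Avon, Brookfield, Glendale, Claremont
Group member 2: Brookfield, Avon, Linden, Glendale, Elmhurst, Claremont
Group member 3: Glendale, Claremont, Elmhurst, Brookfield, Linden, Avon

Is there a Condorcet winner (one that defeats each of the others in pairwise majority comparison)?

Head-to-head results (3 voters total):
Linden vs Glendale: Linden wins 2–1.
Linden vs Elmhurst: Linden wins 2–1.
Linden vs Claremont: Linden wins 2–1.
Linden vs Brookfield: Brookfield wins 2–1.
Linden vs Avon: Linden wins 2–1.
Glendale vs Elmhurst: Glendale wins 2–1.
Glendale vs Claremont: Glendale wins 3–0.
Glendale vs Brookfield: Brookfield wins 2–1.
Glendale vs Avon: Avon wins 2–1.
Elmhurst vs Claremont: Elmhurst wins 2–1.
Elmhurst vs Brookfield: Elmhurst wins 2–1.
Elmhurst vs Avon: Elmhurst wins 2–1.
Claremont vs Brookfield: Brookfield wins 2–1.
Claremont vs Avon: Avon wins 2–1.
Brookfield vs Avon: Brookfield wins 2–1.
No candidate beats all others: Linden beats Elmhurst beats Brookfield beats Linden, a majority cycle.

No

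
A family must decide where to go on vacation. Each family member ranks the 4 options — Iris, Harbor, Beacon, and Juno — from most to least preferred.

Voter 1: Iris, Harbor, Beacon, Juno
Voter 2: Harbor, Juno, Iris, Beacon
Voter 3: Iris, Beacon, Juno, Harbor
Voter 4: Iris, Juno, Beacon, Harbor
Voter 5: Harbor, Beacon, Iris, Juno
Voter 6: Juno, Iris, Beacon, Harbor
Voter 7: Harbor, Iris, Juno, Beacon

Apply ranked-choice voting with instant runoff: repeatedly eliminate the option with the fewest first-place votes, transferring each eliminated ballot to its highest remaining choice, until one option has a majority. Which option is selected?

Round 1: Iris 3, Harbor 3, Juno 1, Beacon 0. Beacon has the fewest and is eliminated.
Round 2: Iris 3, Harbor 3, Juno 1. Juno has the fewest and is eliminated.
Round 3: Iris 4, Harbor 3. Iris has a majority.

Iris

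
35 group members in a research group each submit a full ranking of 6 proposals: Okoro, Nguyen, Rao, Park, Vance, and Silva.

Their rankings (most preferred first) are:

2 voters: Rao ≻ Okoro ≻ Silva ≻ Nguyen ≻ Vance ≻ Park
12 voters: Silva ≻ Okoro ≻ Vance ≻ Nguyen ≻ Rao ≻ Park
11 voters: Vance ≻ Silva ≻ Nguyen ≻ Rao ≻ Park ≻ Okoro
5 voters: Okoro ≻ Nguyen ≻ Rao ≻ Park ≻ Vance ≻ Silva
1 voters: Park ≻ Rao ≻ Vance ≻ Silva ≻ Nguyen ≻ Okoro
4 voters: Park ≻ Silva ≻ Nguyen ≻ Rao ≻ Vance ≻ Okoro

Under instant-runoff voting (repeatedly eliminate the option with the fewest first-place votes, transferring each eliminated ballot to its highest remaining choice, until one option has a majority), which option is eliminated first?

Nguyen

Round 1: Silva 12, Vance 11, Okoro 5, Park 5, Rao 2, Nguyen 0. Nguyen has the fewest and is eliminated.
Round 2: Silva 12, Vance 11, Okoro 5, Park 5, Rao 2. Rao has the fewest and is eliminated.
Round 3: Silva 12, Vance 11, Okoro 7, Park 5. Park has the fewest and is eliminated.
Round 4: Silva 16, Vance 12, Okoro 7. Okoro has the fewest and is eliminated.
Round 5: Silva 18, Vance 17. Silva has a majority.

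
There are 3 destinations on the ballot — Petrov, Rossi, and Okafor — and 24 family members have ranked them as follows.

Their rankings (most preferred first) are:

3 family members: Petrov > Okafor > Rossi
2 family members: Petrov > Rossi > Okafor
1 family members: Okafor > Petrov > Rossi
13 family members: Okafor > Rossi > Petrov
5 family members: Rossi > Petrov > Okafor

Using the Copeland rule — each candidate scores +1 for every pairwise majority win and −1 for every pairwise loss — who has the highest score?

Okafor

Pairwise results:
  Petrov vs Rossi: Rossi wins 18–6.
  Petrov vs Okafor: Okafor wins 14–10.
  Rossi vs Okafor: Okafor wins 17–7.
Copeland scores (wins − losses):
  Petrov: 0 − 2 = -2
  Rossi: 1 − 1 = 0
  Okafor: 2 − 0 = 2
Okafor has the best Copeland score.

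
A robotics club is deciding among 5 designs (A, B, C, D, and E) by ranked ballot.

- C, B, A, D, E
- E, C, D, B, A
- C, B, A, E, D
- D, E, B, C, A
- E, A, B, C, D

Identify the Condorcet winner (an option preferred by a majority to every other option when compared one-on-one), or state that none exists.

Head-to-head results (5 voters total):
A vs B: B wins 4–1.
A vs C: C wins 4–1.
A vs D: A wins 3–2.
A vs E: E wins 3–2.
B vs C: C wins 3–2.
B vs D: B wins 3–2.
B vs E: E wins 3–2.
C vs D: C wins 4–1.
C vs E: E wins 3–2.
D vs E: E wins 3–2.
E beats each rival — A (3–2), B (3–2), C (3–2), D (3–2) — so E is the Condorcet winner.

E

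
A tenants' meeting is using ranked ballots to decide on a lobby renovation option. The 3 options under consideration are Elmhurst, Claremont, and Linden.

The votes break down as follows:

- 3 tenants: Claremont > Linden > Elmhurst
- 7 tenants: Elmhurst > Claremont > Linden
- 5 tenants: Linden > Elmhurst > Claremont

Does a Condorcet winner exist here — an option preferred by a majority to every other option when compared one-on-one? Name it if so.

No Condorcet winner

Head-to-head results (15 voters total):
Elmhurst vs Claremont: Elmhurst wins 12–3.
Elmhurst vs Linden: Linden wins 8–7.
Claremont vs Linden: Claremont wins 10–5.
No candidate beats all others: Elmhurst beats Claremont beats Linden beats Elmhurst, a majority cycle.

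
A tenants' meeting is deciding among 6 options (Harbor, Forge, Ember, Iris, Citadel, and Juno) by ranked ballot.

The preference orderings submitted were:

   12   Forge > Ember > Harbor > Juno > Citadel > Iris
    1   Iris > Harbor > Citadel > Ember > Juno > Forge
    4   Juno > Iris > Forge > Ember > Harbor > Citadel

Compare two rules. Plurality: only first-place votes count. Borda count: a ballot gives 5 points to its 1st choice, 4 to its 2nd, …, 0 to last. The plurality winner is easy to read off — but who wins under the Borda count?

Plurality first-place counts: Harbor 0, Forge 12, Ember 0, Iris 1, Citadel 0, Juno 4 → Forge.
Borda totals: Harbor 44, Forge 72, Ember 58, Iris 21, Citadel 15, Juno 45 → Forge.

Forge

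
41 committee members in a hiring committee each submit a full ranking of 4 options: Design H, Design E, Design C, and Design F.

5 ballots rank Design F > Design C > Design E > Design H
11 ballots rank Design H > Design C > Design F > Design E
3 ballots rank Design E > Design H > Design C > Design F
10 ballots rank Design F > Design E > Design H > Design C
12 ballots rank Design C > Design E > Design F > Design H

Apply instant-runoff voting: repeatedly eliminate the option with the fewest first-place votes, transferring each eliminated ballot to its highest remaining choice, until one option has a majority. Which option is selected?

Design F

Round 1: Design F 15, Design C 12, Design H 11, Design E 3. Design E has the fewest and is eliminated.
Round 2: Design F 15, Design H 14, Design C 12. Design C has the fewest and is eliminated.
Round 3: Design F 27, Design H 14. Design F has a majority.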